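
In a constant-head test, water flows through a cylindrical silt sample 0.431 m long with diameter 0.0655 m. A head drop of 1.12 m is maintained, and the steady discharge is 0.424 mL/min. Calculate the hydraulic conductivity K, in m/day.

Cross-sectional area A = π·(d/2)² = π × (0.0655/2)² = 0.003370 m².
Convert discharge: 0.424 mL/min = 7.067e-09 m³/s.
Darcy's law rearranged: K = Q·L / (A·Δh) = 7.067e-09 × 0.431 / (0.003370 × 1.12) = 8.071e-07 m/s = 0.06973 m/day.

0.0697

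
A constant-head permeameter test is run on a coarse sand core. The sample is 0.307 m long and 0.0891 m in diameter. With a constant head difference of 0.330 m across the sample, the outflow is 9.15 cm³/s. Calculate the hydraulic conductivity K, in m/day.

Cross-sectional area A = π·(d/2)² = π × (0.0891/2)² = 0.006235 m².
Convert discharge: 9.15 cm³/s = 9.150e-06 m³/s.
Darcy's law rearranged: K = Q·L / (A·Δh) = 9.150e-06 × 0.307 / (0.006235 × 0.330) = 0.001365 m/s = 118.0 m/day.

118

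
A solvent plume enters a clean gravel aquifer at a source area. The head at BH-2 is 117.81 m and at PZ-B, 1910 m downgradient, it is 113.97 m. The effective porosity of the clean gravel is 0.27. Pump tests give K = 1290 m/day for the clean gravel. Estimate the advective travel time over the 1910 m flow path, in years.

0.544

Hydraulic gradient i = (117.81 − 113.97) / 1910 = 3.84 / 1910 = 0.002010.
Darcy flux q = K · i = 1290 × 0.002010 = 2.594 m/day.
Seepage velocity v = q / n_e = 2.594 / 0.27 = 9.606 m/day.
Travel time t = L / v = 1910 / 9.606 = 198.8 days = 0.5444 years.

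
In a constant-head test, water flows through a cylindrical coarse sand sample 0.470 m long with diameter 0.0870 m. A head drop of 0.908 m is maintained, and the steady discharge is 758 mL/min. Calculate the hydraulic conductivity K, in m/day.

Cross-sectional area A = π·(d/2)² = π × (0.0870/2)² = 0.005945 m².
Convert discharge: 758 mL/min = 1.263e-05 m³/s.
Darcy's law rearranged: K = Q·L / (A·Δh) = 1.263e-05 × 0.470 / (0.005945 × 0.908) = 0.001100 m/s = 95.04 m/day.

95.0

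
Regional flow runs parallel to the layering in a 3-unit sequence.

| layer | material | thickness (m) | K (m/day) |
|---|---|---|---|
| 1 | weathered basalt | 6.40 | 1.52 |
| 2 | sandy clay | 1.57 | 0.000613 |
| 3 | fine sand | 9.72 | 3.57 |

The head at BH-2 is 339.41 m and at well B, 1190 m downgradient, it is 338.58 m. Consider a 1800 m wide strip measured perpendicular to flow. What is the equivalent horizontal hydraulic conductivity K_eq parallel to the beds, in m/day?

Flow is parallel to layering, so each bed carries its own Darcy discharge and the transmissivities add.
Σ(K_i·b_i) = 1.52×6.40 + 0.000613×1.57 + 3.57×9.72 = 44.43 m²/day.
Total thickness b = 17.69 m, so K_eq = Σ(K_i·b_i)/b = 2.512 m/day.

2.51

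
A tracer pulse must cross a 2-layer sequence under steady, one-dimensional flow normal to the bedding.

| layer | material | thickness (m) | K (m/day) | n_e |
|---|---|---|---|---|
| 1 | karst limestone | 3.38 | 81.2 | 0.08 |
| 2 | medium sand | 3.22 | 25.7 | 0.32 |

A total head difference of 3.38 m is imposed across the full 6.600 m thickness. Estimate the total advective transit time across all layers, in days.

0.0642

With flow normal to the layers, continuity requires the same specific discharge q through every layer.
Σ(b_i/K_i) = 3.38/81.2 + 3.22/25.7 = 0.1669 d.
q = Δh / Σ(b_i/K_i) = 3.38 / 0.1669 = 20.25 m/day.
In each layer the seepage velocity is v_i = q/n_i, so the layer transit time is t_i = b_i·n_i / q:
  layer 1 (karst limestone): t_1 = 3.38 × 0.08 / 20.25 = 0.01335 d
  layer 2 (medium sand): t_2 = 3.22 × 0.32 / 20.25 = 0.05089 d
Total t = Σ t_i = 0.06424 days.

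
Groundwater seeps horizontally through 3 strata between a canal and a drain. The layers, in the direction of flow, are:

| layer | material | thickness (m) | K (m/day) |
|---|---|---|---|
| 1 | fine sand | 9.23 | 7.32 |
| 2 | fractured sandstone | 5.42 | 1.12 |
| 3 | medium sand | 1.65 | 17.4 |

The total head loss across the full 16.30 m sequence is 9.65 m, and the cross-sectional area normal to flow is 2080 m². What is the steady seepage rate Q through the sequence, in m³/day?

3240

Flow is perpendicular to layering, so the layers act in series and the equivalent K is the thickness-weighted harmonic mean.
Total thickness L = 9.23 + 5.42 + 1.65 = 16.30 m.
Σ(b_i/K_i) = 9.23/7.32 + 5.42/1.12 + 1.65/17.4 = 6.195 d.
K_eq = L / Σ(b_i/K_i) = 16.30 / 6.195 = 2.631 m/day.
Q = K_eq · A · (Δh/L) = 2.631 × 2080 × (9.65/16.30) = 3240 m³/day.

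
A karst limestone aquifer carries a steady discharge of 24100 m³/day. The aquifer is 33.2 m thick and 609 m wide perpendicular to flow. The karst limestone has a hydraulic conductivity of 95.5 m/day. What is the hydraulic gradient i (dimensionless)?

Cross-sectional area A = 609 × 33.2 = 20219 m².
From Q = K·A·i, i = Q / (K·A) = 24100 / (95.50 × 20219) = 0.01248.

0.0125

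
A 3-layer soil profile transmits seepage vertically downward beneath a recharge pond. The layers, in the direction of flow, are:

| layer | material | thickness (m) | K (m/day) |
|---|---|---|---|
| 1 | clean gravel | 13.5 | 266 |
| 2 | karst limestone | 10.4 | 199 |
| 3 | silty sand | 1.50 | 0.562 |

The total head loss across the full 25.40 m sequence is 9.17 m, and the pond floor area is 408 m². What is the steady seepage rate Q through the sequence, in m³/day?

Flow is perpendicular to layering, so the layers act in series and the equivalent K is the thickness-weighted harmonic mean.
Total thickness L = 13.5 + 10.4 + 1.50 = 25.40 m.
Σ(b_i/K_i) = 13.5/266 + 10.4/199 + 1.50/0.562 = 2.772 d.
K_eq = L / Σ(b_i/K_i) = 25.40 / 2.772 = 9.163 m/day.
Q = K_eq · A · (Δh/L) = 9.163 × 408 × (9.17/25.40) = 1350 m³/day.

1350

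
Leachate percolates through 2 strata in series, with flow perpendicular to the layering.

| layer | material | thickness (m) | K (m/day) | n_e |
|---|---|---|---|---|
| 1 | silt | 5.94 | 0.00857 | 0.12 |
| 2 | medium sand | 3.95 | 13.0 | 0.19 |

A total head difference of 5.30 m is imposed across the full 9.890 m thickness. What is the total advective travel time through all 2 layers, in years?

With flow normal to the layers, continuity requires the same specific discharge q through every layer.
Σ(b_i/K_i) = 5.94/0.00857 + 3.95/13.0 = 693.4 d.
q = Δh / Σ(b_i/K_i) = 5.30 / 693.4 = 0.007643 m/day.
In each layer the seepage velocity is v_i = q/n_i, so the layer transit time is t_i = b_i·n_i / q:
  layer 1 (silt): t_1 = 5.94 × 0.12 / 0.007643 = 93.26 d
  layer 2 (medium sand): t_2 = 3.95 × 0.19 / 0.007643 = 98.19 d
Total t = Σ t_i = 191.4 days = 0.5242 years.

0.524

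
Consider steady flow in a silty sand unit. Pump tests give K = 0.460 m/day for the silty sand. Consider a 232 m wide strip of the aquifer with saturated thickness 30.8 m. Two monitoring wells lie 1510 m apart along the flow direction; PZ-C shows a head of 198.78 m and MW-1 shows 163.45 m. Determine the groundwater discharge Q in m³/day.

76.9

Cross-sectional area A = 232 × 30.8 = 7146 m².
Hydraulic gradient i = (198.78 − 163.45) / 1510 = 35.33 / 1510 = 0.02340.
Darcy's law: Q = K · A · i = 0.4600 × 7146 × 0.02340 = 76.91 m³/day.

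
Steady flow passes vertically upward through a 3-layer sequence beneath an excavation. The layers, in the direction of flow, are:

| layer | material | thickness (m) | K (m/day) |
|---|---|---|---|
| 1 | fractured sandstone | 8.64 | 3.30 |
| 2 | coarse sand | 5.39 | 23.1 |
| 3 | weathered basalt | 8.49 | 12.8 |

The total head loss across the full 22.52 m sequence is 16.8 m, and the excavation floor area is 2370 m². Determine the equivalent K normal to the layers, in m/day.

Flow is perpendicular to layering, so the layers act in series and the equivalent K is the thickness-weighted harmonic mean.
Total thickness L = 8.64 + 5.39 + 8.49 = 22.52 m.
Σ(b_i/K_i) = 8.64/3.30 + 5.39/23.1 + 8.49/12.8 = 3.515 d.
K_eq = L / Σ(b_i/K_i) = 22.52 / 3.515 = 6.407 m/day.

6.41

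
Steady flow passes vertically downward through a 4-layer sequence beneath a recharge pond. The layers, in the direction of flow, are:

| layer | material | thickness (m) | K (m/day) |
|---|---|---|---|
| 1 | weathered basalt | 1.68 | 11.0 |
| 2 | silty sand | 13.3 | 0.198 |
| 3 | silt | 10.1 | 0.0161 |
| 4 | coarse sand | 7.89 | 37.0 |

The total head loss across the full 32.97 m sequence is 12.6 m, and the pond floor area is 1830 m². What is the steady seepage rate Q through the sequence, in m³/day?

33.2

Flow is perpendicular to layering, so the layers act in series and the equivalent K is the thickness-weighted harmonic mean.
Total thickness L = 1.68 + 13.3 + 10.1 + 7.89 = 32.97 m.
Σ(b_i/K_i) = 1.68/11.0 + 13.3/0.198 + 10.1/0.0161 + 7.89/37.0 = 694.9 d.
K_eq = L / Σ(b_i/K_i) = 32.97 / 694.9 = 0.04745 m/day.
Q = K_eq · A · (Δh/L) = 0.04745 × 1830 × (12.6/32.97) = 33.18 m³/day.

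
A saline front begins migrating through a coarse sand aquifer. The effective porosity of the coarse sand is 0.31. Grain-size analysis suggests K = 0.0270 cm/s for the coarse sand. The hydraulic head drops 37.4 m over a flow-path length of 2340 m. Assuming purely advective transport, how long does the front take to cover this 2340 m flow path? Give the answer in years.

5.33

Convert K: 0.0270 cm/s × 864 = 23.33 m/day.
Hydraulic gradient i = Δh / L = 37.4 / 2340 = 0.01598.
Darcy flux q = K · i = 23.33 × 0.01598 = 0.3728 m/day.
Seepage velocity v = q / n_e = 0.3728 / 0.31 = 1.203 m/day.
Travel time t = L / v = 2340 / 1.203 = 1946 days = 5.327 years.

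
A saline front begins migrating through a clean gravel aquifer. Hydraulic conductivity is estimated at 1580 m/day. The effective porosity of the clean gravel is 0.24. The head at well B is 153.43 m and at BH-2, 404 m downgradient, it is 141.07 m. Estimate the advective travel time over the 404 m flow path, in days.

2.01

Hydraulic gradient i = (153.43 − 141.07) / 404 = 12.36 / 404 = 0.03059.
Darcy flux q = K · i = 1580 × 0.03059 = 48.34 m/day.
Seepage velocity v = q / n_e = 48.34 / 0.24 = 201.4 m/day.
Travel time t = L / v = 404 / 201.4 = 2.006 days.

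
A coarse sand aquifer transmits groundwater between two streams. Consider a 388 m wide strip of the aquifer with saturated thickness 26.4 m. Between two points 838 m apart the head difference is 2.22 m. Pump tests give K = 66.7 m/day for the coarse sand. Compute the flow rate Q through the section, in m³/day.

1810

Cross-sectional area A = 388 × 26.4 = 10243 m².
Hydraulic gradient i = Δh / L = 2.22 / 838 = 0.002649.
Darcy's law: Q = K · A · i = 66.70 × 10243 × 0.002649 = 1810 m³/day.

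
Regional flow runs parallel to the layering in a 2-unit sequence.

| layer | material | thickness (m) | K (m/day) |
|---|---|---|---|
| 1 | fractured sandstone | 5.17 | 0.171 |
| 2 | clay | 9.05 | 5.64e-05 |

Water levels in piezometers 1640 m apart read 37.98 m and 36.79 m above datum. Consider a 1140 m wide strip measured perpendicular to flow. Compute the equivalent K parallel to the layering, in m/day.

0.0622

Flow is parallel to layering, so each bed carries its own Darcy discharge and the transmissivities add.
Σ(K_i·b_i) = 0.171×5.17 + 5.64e-05×9.05 = 0.8846 m²/day.
Total thickness b = 14.22 m, so K_eq = Σ(K_i·b_i)/b = 0.06221 m/day.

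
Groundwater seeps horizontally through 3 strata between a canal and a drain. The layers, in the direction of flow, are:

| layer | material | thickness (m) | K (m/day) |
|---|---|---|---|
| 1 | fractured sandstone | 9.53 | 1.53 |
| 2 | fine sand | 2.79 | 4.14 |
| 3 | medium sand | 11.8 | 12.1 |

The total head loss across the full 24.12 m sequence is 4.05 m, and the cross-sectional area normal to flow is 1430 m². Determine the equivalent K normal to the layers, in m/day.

3.06

Flow is perpendicular to layering, so the layers act in series and the equivalent K is the thickness-weighted harmonic mean.
Total thickness L = 9.53 + 2.79 + 11.8 = 24.12 m.
Σ(b_i/K_i) = 9.53/1.53 + 2.79/4.14 + 11.8/12.1 = 7.878 d.
K_eq = L / Σ(b_i/K_i) = 24.12 / 7.878 = 3.062 m/day.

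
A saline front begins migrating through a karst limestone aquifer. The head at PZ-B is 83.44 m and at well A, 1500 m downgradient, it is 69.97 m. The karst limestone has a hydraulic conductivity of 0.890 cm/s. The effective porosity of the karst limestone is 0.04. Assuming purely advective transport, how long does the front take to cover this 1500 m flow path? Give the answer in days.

Convert K: 0.890 cm/s × 864 = 769.0 m/day.
Hydraulic gradient i = (83.44 − 69.97) / 1500 = 13.47 / 1500 = 0.008980.
Darcy flux q = K · i = 769.0 × 0.008980 = 6.905 m/day.
Seepage velocity v = q / n_e = 6.905 / 0.04 = 172.6 m/day.
Travel time t = L / v = 1500 / 172.6 = 8.689 days.

8.69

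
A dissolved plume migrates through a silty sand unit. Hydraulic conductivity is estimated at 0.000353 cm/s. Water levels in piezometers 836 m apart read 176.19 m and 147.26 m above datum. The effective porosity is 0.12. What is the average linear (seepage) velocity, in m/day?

0.0880

Convert K: 0.000353 cm/s × 864 = 0.3050 m/day.
Hydraulic gradient i = (176.19 − 147.26) / 836 = 28.93 / 836 = 0.03461.
Darcy flux q = K · i = 0.3050 × 0.03461 = 0.01055 m/day.
Seepage velocity v = q / n_e = 0.01055 / 0.12 = 0.08795 m/day.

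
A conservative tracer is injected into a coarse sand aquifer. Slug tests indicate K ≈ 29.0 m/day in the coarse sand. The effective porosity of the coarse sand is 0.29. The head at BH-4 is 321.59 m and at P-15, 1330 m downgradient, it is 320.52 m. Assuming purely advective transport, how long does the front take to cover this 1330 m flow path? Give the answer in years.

45.3

Hydraulic gradient i = (321.59 − 320.52) / 1330 = 1.07 / 1330 = 0.0008045.
Darcy flux q = K · i = 29.00 × 0.0008045 = 0.02333 m/day.
Seepage velocity v = q / n_e = 0.02333 / 0.29 = 0.08045 m/day.
Travel time t = L / v = 1330 / 0.08045 = 16532 days = 45.26 years.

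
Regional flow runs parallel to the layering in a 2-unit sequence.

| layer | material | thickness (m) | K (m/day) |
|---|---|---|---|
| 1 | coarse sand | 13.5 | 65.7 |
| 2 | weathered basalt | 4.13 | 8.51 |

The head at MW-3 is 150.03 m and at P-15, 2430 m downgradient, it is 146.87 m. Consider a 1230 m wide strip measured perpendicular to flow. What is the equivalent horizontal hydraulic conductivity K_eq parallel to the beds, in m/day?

52.3

Flow is parallel to layering, so each bed carries its own Darcy discharge and the transmissivities add.
Σ(K_i·b_i) = 65.7×13.5 + 8.51×4.13 = 922.1 m²/day.
Total thickness b = 17.63 m, so K_eq = Σ(K_i·b_i)/b = 52.30 m/day.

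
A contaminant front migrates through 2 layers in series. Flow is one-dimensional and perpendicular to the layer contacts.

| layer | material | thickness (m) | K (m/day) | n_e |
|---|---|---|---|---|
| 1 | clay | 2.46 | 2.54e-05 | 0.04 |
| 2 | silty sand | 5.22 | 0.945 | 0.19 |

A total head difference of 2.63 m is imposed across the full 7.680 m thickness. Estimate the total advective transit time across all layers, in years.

110

With flow normal to the layers, continuity requires the same specific discharge q through every layer.
Σ(b_i/K_i) = 2.46/2.54e-05 + 5.22/0.945 = 96856 d.
q = Δh / Σ(b_i/K_i) = 2.63 / 96856 = 2.715e-05 m/day.
In each layer the seepage velocity is v_i = q/n_i, so the layer transit time is t_i = b_i·n_i / q:
  layer 1 (clay): t_1 = 2.46 × 0.04 / 2.715e-05 = 3624 d
  layer 2 (silty sand): t_2 = 5.22 × 0.19 / 2.715e-05 = 36525 d
Total t = Σ t_i = 40149 days = 109.9 years.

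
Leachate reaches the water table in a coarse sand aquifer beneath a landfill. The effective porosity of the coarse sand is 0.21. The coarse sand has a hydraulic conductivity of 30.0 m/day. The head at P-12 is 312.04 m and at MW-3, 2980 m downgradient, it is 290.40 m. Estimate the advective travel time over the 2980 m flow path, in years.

7.86

Hydraulic gradient i = (312.04 − 290.40) / 2980 = 21.64 / 2980 = 0.007262.
Darcy flux q = K · i = 30.00 × 0.007262 = 0.2179 m/day.
Seepage velocity v = q / n_e = 0.2179 / 0.21 = 1.037 m/day.
Travel time t = L / v = 2980 / 1.037 = 2873 days = 7.865 years.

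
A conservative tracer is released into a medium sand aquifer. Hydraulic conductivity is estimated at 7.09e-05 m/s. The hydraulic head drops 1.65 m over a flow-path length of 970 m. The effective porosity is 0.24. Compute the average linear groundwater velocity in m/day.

0.0434

Convert K: 7.09e-05 m/s × 86400 = 6.126 m/day.
Hydraulic gradient i = Δh / L = 1.65 / 970 = 0.001701.
Darcy flux q = K · i = 6.126 × 0.001701 = 0.01042 m/day.
Seepage velocity v = q / n_e = 0.01042 / 0.24 = 0.04342 m/day.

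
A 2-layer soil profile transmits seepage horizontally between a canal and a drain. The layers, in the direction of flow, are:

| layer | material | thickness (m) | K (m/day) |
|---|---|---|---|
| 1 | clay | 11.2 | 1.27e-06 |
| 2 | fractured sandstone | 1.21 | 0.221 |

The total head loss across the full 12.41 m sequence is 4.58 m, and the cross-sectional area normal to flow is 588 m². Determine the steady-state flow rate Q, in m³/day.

0.000305

Flow is perpendicular to layering, so the layers act in series and the equivalent K is the thickness-weighted harmonic mean.
Total thickness L = 11.2 + 1.21 = 12.41 m.
Σ(b_i/K_i) = 11.2/1.27e-06 + 1.21/0.221 = 8.819e+06 d.
K_eq = L / Σ(b_i/K_i) = 12.41 / 8.819e+06 = 1.407e-06 m/day.
Q = K_eq · A · (Δh/L) = 1.407e-06 × 588 × (4.58/12.41) = 0.0003054 m³/day.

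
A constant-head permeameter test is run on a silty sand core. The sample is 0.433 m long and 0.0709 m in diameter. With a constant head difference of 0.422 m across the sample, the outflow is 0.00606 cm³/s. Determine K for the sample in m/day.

Cross-sectional area A = π·(d/2)² = π × (0.0709/2)² = 0.003948 m².
Convert discharge: 0.00606 cm³/s = 6.060e-09 m³/s.
Darcy's law rearranged: K = Q·L / (A·Δh) = 6.060e-09 × 0.433 / (0.003948 × 0.422) = 1.575e-06 m/s = 0.1361 m/day.

0.136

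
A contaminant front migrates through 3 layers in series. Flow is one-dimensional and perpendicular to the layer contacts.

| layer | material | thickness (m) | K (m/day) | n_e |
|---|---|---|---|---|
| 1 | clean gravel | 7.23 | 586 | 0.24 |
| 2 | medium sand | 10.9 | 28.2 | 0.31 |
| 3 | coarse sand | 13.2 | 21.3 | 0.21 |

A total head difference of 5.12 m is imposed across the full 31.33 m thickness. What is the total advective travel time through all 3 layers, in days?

With flow normal to the layers, continuity requires the same specific discharge q through every layer.
Σ(b_i/K_i) = 7.23/586 + 10.9/28.2 + 13.2/21.3 = 1.019 d.
q = Δh / Σ(b_i/K_i) = 5.12 / 1.019 = 5.027 m/day.
In each layer the seepage velocity is v_i = q/n_i, so the layer transit time is t_i = b_i·n_i / q:
  layer 1 (clean gravel): t_1 = 7.23 × 0.24 / 5.027 = 0.3452 d
  layer 2 (medium sand): t_2 = 10.9 × 0.31 / 5.027 = 0.6722 d
  layer 3 (coarse sand): t_3 = 13.2 × 0.21 / 5.027 = 0.5515 d
Total t = Σ t_i = 1.569 days.

1.57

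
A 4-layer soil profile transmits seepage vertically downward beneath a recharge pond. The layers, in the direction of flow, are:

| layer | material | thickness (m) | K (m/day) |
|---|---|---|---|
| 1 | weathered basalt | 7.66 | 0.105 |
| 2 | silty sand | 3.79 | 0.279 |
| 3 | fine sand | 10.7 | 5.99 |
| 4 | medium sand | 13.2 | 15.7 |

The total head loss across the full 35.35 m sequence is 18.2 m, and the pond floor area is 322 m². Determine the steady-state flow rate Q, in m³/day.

Flow is perpendicular to layering, so the layers act in series and the equivalent K is the thickness-weighted harmonic mean.
Total thickness L = 7.66 + 3.79 + 10.7 + 13.2 = 35.35 m.
Σ(b_i/K_i) = 7.66/0.105 + 3.79/0.279 + 10.7/5.99 + 13.2/15.7 = 89.16 d.
K_eq = L / Σ(b_i/K_i) = 35.35 / 89.16 = 0.3965 m/day.
Q = K_eq · A · (Δh/L) = 0.3965 × 322 × (18.2/35.35) = 65.73 m³/day.

65.7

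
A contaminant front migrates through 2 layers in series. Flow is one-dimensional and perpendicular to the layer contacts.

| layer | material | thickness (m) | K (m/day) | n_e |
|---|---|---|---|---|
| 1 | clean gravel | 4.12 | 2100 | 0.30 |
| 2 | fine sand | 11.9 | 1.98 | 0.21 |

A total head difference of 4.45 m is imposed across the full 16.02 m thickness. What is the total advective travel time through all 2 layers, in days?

With flow normal to the layers, continuity requires the same specific discharge q through every layer.
Σ(b_i/K_i) = 4.12/2100 + 11.9/1.98 = 6.012 d.
q = Δh / Σ(b_i/K_i) = 4.45 / 6.012 = 0.7402 m/day.
In each layer the seepage velocity is v_i = q/n_i, so the layer transit time is t_i = b_i·n_i / q:
  layer 1 (clean gravel): t_1 = 4.12 × 0.30 / 0.7402 = 1.670 d
  layer 2 (fine sand): t_2 = 11.9 × 0.21 / 0.7402 = 3.376 d
Total t = Σ t_i = 5.046 days.

5.05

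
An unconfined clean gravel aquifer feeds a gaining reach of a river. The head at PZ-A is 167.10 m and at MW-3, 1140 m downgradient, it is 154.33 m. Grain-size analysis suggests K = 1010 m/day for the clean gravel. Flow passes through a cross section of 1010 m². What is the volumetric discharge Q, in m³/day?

11400

Hydraulic gradient i = (167.10 − 154.33) / 1140 = 12.77 / 1140 = 0.01120.
Darcy's law: Q = K · A · i = 1010 × 1010 × 0.01120 = 11427 m³/day.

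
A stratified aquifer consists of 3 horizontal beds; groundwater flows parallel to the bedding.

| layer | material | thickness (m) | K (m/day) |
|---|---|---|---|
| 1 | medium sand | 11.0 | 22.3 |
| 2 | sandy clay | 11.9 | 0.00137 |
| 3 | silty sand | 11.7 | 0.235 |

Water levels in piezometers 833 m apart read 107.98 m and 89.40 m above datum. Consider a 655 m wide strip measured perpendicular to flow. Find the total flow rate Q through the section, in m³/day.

Flow is parallel to layering, so each bed carries its own Darcy discharge and the transmissivities add.
Σ(K_i·b_i) = 22.3×11.0 + 0.00137×11.9 + 0.235×11.7 = 248.1 m²/day.
Hydraulic gradient i = (107.98 − 89.40) / 833 = 18.58 / 833 = 0.02230.
Q = Σ(K_i·b_i) · W · i = 248.1 × 655 × 0.02230 = 3624 m³/day.

3620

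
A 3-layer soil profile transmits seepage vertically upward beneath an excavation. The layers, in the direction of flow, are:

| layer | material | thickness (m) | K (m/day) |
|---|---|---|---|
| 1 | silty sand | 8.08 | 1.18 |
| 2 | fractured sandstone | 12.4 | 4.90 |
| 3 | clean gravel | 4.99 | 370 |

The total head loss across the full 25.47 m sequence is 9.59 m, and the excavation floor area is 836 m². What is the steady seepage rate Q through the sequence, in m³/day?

Flow is perpendicular to layering, so the layers act in series and the equivalent K is the thickness-weighted harmonic mean.
Total thickness L = 8.08 + 12.4 + 4.99 = 25.47 m.
Σ(b_i/K_i) = 8.08/1.18 + 12.4/4.90 + 4.99/370 = 9.392 d.
K_eq = L / Σ(b_i/K_i) = 25.47 / 9.392 = 2.712 m/day.
Q = K_eq · A · (Δh/L) = 2.712 × 836 × (9.59/25.47) = 853.7 m³/day.

854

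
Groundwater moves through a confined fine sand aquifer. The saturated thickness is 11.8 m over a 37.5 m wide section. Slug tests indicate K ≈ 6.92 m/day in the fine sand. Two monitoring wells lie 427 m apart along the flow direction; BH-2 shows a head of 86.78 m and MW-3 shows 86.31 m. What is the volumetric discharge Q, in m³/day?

3.37

Cross-sectional area A = 37.5 × 11.8 = 442.5 m².
Hydraulic gradient i = (86.78 − 86.31) / 427 = 0.47 / 427 = 0.001101.
Darcy's law: Q = K · A · i = 6.920 × 442.5 × 0.001101 = 3.370 m³/day.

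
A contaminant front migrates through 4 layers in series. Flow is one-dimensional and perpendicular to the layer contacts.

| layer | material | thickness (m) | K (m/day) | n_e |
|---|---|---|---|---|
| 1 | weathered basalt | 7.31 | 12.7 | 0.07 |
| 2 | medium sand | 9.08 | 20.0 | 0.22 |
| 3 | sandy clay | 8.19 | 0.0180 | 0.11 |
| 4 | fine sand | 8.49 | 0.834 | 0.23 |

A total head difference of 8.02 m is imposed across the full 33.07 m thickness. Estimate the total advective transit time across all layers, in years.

With flow normal to the layers, continuity requires the same specific discharge q through every layer.
Σ(b_i/K_i) = 7.31/12.7 + 9.08/20.0 + 8.19/0.0180 + 8.49/0.834 = 466.2 d.
q = Δh / Σ(b_i/K_i) = 8.02 / 466.2 = 0.01720 m/day.
In each layer the seepage velocity is v_i = q/n_i, so the layer transit time is t_i = b_i·n_i / q:
  layer 1 (weathered basalt): t_1 = 7.31 × 0.07 / 0.01720 = 29.75 d
  layer 2 (medium sand): t_2 = 9.08 × 0.22 / 0.01720 = 116.1 d
  layer 3 (sandy clay): t_3 = 8.19 × 0.11 / 0.01720 = 52.37 d
  layer 4 (fine sand): t_4 = 8.49 × 0.23 / 0.01720 = 113.5 d
Total t = Σ t_i = 311.7 days = 0.8535 years.

0.854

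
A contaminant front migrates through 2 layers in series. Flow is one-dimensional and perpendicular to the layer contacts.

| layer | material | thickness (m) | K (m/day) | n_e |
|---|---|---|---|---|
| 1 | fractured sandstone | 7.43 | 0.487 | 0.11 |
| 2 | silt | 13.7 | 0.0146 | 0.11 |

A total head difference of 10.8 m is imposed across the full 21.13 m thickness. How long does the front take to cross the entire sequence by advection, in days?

205

With flow normal to the layers, continuity requires the same specific discharge q through every layer.
Σ(b_i/K_i) = 7.43/0.487 + 13.7/0.0146 = 953.6 d.
q = Δh / Σ(b_i/K_i) = 10.8 / 953.6 = 0.01133 m/day.
In each layer the seepage velocity is v_i = q/n_i, so the layer transit time is t_i = b_i·n_i / q:
  layer 1 (fractured sandstone): t_1 = 7.43 × 0.11 / 0.01133 = 72.17 d
  layer 2 (silt): t_2 = 13.7 × 0.11 / 0.01133 = 133.1 d
Total t = Σ t_i = 205.2 days.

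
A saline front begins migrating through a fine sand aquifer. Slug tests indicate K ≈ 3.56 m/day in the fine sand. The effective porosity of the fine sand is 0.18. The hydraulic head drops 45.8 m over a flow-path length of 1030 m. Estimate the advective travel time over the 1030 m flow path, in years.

3.21

Hydraulic gradient i = Δh / L = 45.8 / 1030 = 0.04447.
Darcy flux q = K · i = 3.560 × 0.04447 = 0.1583 m/day.
Seepage velocity v = q / n_e = 0.1583 / 0.18 = 0.8794 m/day.
Travel time t = L / v = 1030 / 0.8794 = 1171 days = 3.207 years.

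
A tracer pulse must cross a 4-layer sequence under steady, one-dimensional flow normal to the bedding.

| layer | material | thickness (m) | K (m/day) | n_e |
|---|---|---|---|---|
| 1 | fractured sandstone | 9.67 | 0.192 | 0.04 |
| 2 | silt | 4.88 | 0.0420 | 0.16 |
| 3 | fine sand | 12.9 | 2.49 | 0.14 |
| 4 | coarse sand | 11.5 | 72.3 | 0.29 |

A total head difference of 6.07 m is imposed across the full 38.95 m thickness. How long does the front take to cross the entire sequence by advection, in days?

179

With flow normal to the layers, continuity requires the same specific discharge q through every layer.
Σ(b_i/K_i) = 9.67/0.192 + 4.88/0.0420 + 12.9/2.49 + 11.5/72.3 = 171.9 d.
q = Δh / Σ(b_i/K_i) = 6.07 / 171.9 = 0.03531 m/day.
In each layer the seepage velocity is v_i = q/n_i, so the layer transit time is t_i = b_i·n_i / q:
  layer 1 (fractured sandstone): t_1 = 9.67 × 0.04 / 0.03531 = 10.95 d
  layer 2 (silt): t_2 = 4.88 × 0.16 / 0.03531 = 22.11 d
  layer 3 (fine sand): t_3 = 12.9 × 0.14 / 0.03531 = 51.14 d
  layer 4 (coarse sand): t_4 = 11.5 × 0.29 / 0.03531 = 94.44 d
Total t = Σ t_i = 178.7 days.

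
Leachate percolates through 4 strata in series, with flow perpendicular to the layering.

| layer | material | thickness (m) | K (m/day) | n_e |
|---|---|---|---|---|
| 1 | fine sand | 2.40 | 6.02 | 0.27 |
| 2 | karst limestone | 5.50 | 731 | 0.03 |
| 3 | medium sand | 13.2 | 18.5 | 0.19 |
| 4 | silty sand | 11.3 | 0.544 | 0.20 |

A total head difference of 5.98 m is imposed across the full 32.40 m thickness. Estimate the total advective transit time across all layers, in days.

With flow normal to the layers, continuity requires the same specific discharge q through every layer.
Σ(b_i/K_i) = 2.40/6.02 + 5.50/731 + 13.2/18.5 + 11.3/0.544 = 21.89 d.
q = Δh / Σ(b_i/K_i) = 5.98 / 21.89 = 0.2732 m/day.
In each layer the seepage velocity is v_i = q/n_i, so the layer transit time is t_i = b_i·n_i / q:
  layer 1 (fine sand): t_1 = 2.40 × 0.27 / 0.2732 = 2.372 d
  layer 2 (karst limestone): t_2 = 5.50 × 0.03 / 0.2732 = 0.6040 d
  layer 3 (medium sand): t_3 = 13.2 × 0.19 / 0.2732 = 9.181 d
  layer 4 (silty sand): t_4 = 11.3 × 0.20 / 0.2732 = 8.273 d
Total t = Σ t_i = 20.43 days.

20.4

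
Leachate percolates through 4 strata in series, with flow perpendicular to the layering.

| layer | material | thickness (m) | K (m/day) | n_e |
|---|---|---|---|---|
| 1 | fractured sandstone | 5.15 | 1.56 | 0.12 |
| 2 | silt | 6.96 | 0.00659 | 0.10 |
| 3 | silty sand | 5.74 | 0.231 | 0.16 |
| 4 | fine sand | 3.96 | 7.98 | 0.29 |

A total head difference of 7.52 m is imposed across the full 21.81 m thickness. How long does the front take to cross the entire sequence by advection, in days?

488

With flow normal to the layers, continuity requires the same specific discharge q through every layer.
Σ(b_i/K_i) = 5.15/1.56 + 6.96/0.00659 + 5.74/0.231 + 3.96/7.98 = 1085 d.
q = Δh / Σ(b_i/K_i) = 7.52 / 1085 = 0.006932 m/day.
In each layer the seepage velocity is v_i = q/n_i, so the layer transit time is t_i = b_i·n_i / q:
  layer 1 (fractured sandstone): t_1 = 5.15 × 0.12 / 0.006932 = 89.15 d
  layer 2 (silt): t_2 = 6.96 × 0.10 / 0.006932 = 100.4 d
  layer 3 (silty sand): t_3 = 5.74 × 0.16 / 0.006932 = 132.5 d
  layer 4 (fine sand): t_4 = 3.96 × 0.29 / 0.006932 = 165.7 d
Total t = Σ t_i = 487.7 days.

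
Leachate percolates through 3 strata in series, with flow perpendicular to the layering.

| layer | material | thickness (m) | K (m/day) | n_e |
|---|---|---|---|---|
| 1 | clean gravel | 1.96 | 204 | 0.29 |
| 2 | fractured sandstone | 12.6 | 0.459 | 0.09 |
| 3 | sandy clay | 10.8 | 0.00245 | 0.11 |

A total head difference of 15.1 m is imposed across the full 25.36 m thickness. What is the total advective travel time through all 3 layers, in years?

2.32

With flow normal to the layers, continuity requires the same specific discharge q through every layer.
Σ(b_i/K_i) = 1.96/204 + 12.6/0.459 + 10.8/0.00245 = 4436 d.
q = Δh / Σ(b_i/K_i) = 15.1 / 4436 = 0.003404 m/day.
In each layer the seepage velocity is v_i = q/n_i, so the layer transit time is t_i = b_i·n_i / q:
  layer 1 (clean gravel): t_1 = 1.96 × 0.29 / 0.003404 = 167.0 d
  layer 2 (fractured sandstone): t_2 = 12.6 × 0.09 / 0.003404 = 333.1 d
  layer 3 (sandy clay): t_3 = 10.8 × 0.11 / 0.003404 = 349.0 d
Total t = Σ t_i = 849.1 days = 2.325 years.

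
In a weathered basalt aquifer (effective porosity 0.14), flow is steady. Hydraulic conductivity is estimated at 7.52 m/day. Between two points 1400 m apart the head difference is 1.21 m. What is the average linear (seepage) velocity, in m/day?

Hydraulic gradient i = Δh / L = 1.21 / 1400 = 0.0008643.
Darcy flux q = K · i = 7.520 × 0.0008643 = 0.006499 m/day.
Seepage velocity v = q / n_e = 0.006499 / 0.14 = 0.04642 m/day.

0.0464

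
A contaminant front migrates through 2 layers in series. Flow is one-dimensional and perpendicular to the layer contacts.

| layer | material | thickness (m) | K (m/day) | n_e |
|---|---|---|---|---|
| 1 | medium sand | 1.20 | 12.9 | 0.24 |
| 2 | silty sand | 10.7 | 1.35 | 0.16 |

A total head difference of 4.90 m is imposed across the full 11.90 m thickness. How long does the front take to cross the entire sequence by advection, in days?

3.27

With flow normal to the layers, continuity requires the same specific discharge q through every layer.
Σ(b_i/K_i) = 1.20/12.9 + 10.7/1.35 = 8.019 d.
q = Δh / Σ(b_i/K_i) = 4.90 / 8.019 = 0.6111 m/day.
In each layer the seepage velocity is v_i = q/n_i, so the layer transit time is t_i = b_i·n_i / q:
  layer 1 (medium sand): t_1 = 1.20 × 0.24 / 0.6111 = 0.4713 d
  layer 2 (silty sand): t_2 = 10.7 × 0.16 / 0.6111 = 2.802 d
Total t = Σ t_i = 3.273 days.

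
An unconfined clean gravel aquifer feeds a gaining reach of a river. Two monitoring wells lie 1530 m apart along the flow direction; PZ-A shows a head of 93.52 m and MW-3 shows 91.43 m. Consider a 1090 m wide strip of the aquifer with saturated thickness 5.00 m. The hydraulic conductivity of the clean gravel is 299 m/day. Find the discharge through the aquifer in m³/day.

2230

Cross-sectional area A = 1090 × 5.00 = 5450 m².
Hydraulic gradient i = (93.52 − 91.43) / 1530 = 2.09 / 1530 = 0.001366.
Darcy's law: Q = K · A · i = 299.0 × 5450 × 0.001366 = 2226 m³/day.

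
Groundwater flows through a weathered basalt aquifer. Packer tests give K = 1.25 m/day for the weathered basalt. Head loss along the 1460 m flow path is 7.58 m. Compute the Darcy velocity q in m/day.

Hydraulic gradient i = Δh / L = 7.58 / 1460 = 0.005192.
Specific discharge q = K · i = 1.250 × 0.005192 = 0.006490 m/day.

0.00649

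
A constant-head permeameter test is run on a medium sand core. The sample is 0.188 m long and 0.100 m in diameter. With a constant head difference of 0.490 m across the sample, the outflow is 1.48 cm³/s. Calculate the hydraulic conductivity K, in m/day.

Cross-sectional area A = π·(d/2)² = π × (0.100/2)² = 0.007854 m².
Convert discharge: 1.48 cm³/s = 1.480e-06 m³/s.
Darcy's law rearranged: K = Q·L / (A·Δh) = 1.480e-06 × 0.188 / (0.007854 × 0.490) = 7.230e-05 m/s = 6.247 m/day.

6.25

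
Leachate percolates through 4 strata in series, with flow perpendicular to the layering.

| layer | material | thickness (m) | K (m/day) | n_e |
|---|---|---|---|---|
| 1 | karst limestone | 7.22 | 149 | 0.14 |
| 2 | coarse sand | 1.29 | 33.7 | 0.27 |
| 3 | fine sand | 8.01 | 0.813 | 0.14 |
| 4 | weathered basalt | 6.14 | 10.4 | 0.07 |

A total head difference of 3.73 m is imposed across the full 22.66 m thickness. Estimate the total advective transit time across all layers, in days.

8.22

With flow normal to the layers, continuity requires the same specific discharge q through every layer.
Σ(b_i/K_i) = 7.22/149 + 1.29/33.7 + 8.01/0.813 + 6.14/10.4 = 10.53 d.
q = Δh / Σ(b_i/K_i) = 3.73 / 10.53 = 0.3542 m/day.
In each layer the seepage velocity is v_i = q/n_i, so the layer transit time is t_i = b_i·n_i / q:
  layer 1 (karst limestone): t_1 = 7.22 × 0.14 / 0.3542 = 2.853 d
  layer 2 (coarse sand): t_2 = 1.29 × 0.27 / 0.3542 = 0.9832 d
  layer 3 (fine sand): t_3 = 8.01 × 0.14 / 0.3542 = 3.166 d
  layer 4 (weathered basalt): t_4 = 6.14 × 0.07 / 0.3542 = 1.213 d
Total t = Σ t_i = 8.216 days.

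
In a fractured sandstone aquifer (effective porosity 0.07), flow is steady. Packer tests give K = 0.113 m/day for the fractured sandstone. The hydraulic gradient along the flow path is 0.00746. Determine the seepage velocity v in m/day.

Hydraulic gradient i = 0.00746.
Darcy flux q = K · i = 0.1130 × 0.007460 = 0.0008430 m/day.
Seepage velocity v = q / n_e = 0.0008430 / 0.07 = 0.01204 m/day.

0.0120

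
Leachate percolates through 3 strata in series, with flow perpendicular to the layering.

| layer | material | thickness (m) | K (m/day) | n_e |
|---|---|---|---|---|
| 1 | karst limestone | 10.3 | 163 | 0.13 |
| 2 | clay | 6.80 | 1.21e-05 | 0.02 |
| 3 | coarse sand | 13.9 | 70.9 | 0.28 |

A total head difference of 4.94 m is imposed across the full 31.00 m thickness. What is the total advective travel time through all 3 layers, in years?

With flow normal to the layers, continuity requires the same specific discharge q through every layer.
Σ(b_i/K_i) = 10.3/163 + 6.80/1.21e-05 + 13.9/70.9 = 5.620e+05 d.
q = Δh / Σ(b_i/K_i) = 4.94 / 5.620e+05 = 8.790e-06 m/day.
In each layer the seepage velocity is v_i = q/n_i, so the layer transit time is t_i = b_i·n_i / q:
  layer 1 (karst limestone): t_1 = 10.3 × 0.13 / 8.790e-06 = 1.523e+05 d
  layer 2 (clay): t_2 = 6.80 × 0.02 / 8.790e-06 = 15472 d
  layer 3 (coarse sand): t_3 = 13.9 × 0.28 / 8.790e-06 = 4.428e+05 d
Total t = Σ t_i = 6.106e+05 days = 1672 years.

1670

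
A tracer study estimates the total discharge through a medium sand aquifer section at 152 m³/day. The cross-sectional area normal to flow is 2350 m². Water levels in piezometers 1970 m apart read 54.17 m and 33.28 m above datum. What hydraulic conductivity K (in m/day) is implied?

Hydraulic gradient i = (54.17 − 33.28) / 1970 = 20.89 / 1970 = 0.01060.
From Q = K·A·i, K = Q / (A·i) = 152 / (2350 × 0.01060) = 6.100 m/day.

6.10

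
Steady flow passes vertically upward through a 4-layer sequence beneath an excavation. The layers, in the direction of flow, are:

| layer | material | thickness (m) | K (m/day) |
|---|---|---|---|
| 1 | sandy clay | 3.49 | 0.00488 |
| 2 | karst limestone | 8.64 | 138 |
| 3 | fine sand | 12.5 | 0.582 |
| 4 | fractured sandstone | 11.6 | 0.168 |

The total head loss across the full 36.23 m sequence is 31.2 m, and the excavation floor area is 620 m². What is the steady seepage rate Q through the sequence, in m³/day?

24.0

Flow is perpendicular to layering, so the layers act in series and the equivalent K is the thickness-weighted harmonic mean.
Total thickness L = 3.49 + 8.64 + 12.5 + 11.6 = 36.23 m.
Σ(b_i/K_i) = 3.49/0.00488 + 8.64/138 + 12.5/0.582 + 11.6/0.168 = 805.8 d.
K_eq = L / Σ(b_i/K_i) = 36.23 / 805.8 = 0.04496 m/day.
Q = K_eq · A · (Δh/L) = 0.04496 × 620 × (31.2/36.23) = 24.01 m³/day.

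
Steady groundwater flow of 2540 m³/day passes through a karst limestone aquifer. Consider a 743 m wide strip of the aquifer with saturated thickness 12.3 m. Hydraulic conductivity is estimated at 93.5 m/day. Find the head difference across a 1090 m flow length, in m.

3.24

Cross-sectional area A = 743 × 12.3 = 9139 m².
From Q = K·A·i, i = Q / (K·A) = 2540 / (93.50 × 9139) = 0.002973.
Head loss Δh = i · L = 0.002973 × 1090 = 3.240 m.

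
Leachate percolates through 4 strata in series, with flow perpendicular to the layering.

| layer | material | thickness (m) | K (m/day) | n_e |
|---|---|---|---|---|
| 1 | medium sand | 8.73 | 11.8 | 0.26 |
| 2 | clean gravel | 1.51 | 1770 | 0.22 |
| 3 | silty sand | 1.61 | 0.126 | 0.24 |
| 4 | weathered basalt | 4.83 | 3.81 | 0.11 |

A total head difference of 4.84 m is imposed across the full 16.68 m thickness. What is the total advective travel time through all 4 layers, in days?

10.8

With flow normal to the layers, continuity requires the same specific discharge q through every layer.
Σ(b_i/K_i) = 8.73/11.8 + 1.51/1770 + 1.61/0.126 + 4.83/3.81 = 14.79 d.
q = Δh / Σ(b_i/K_i) = 4.84 / 14.79 = 0.3273 m/day.
In each layer the seepage velocity is v_i = q/n_i, so the layer transit time is t_i = b_i·n_i / q:
  layer 1 (medium sand): t_1 = 8.73 × 0.26 / 0.3273 = 6.934 d
  layer 2 (clean gravel): t_2 = 1.51 × 0.22 / 0.3273 = 1.015 d
  layer 3 (silty sand): t_3 = 1.61 × 0.24 / 0.3273 = 1.180 d
  layer 4 (weathered basalt): t_4 = 4.83 × 0.11 / 0.3273 = 1.623 d
Total t = Σ t_i = 10.75 days.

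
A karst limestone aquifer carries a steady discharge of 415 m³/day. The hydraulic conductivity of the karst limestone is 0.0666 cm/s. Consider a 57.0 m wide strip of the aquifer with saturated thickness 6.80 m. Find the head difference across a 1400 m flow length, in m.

Convert K: 0.0666 cm/s × 864 = 57.54 m/day.
Cross-sectional area A = 57.0 × 6.80 = 387.6 m².
From Q = K·A·i, i = Q / (K·A) = 415 / (57.54 × 387.6) = 0.01861.
Head loss Δh = i · L = 0.01861 × 1400 = 26.05 m.

26.0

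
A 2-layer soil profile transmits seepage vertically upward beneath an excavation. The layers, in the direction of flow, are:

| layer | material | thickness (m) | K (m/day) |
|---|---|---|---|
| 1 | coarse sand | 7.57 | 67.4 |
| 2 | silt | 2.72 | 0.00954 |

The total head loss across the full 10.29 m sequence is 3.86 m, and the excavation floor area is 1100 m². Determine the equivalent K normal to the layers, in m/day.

Flow is perpendicular to layering, so the layers act in series and the equivalent K is the thickness-weighted harmonic mean.
Total thickness L = 7.57 + 2.72 = 10.29 m.
Σ(b_i/K_i) = 7.57/67.4 + 2.72/0.00954 = 285.2 d.
K_eq = L / Σ(b_i/K_i) = 10.29 / 285.2 = 0.03608 m/day.

0.0361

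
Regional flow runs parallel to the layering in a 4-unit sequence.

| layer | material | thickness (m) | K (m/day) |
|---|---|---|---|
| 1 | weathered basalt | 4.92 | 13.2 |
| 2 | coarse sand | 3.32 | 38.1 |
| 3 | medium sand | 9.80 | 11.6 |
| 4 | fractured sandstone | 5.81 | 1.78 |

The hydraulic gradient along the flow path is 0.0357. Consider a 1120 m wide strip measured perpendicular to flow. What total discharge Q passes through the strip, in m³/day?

Flow is parallel to layering, so each bed carries its own Darcy discharge and the transmissivities add.
Σ(K_i·b_i) = 13.2×4.92 + 38.1×3.32 + 11.6×9.80 + 1.78×5.81 = 315.5 m²/day.
Hydraulic gradient i = 0.0357.
Q = Σ(K_i·b_i) · W · i = 315.5 × 1120 × 0.03570 = 12613 m³/day.

12600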